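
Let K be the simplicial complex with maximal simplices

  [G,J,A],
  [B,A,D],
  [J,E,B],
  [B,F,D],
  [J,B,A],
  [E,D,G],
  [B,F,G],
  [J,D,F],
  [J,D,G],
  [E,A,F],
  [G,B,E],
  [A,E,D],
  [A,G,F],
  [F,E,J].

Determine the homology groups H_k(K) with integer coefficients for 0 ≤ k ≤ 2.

H_0 ≅ Z,  H_1 ≅ Z^2,  H_2 ≅ Z.

Order the vertices as A < B < D < E < F < G < J. Listing each simplex with vertices in this order, K has dimension 2 with simplices:

  0-simplices (7): A, B, D, E, F, G, J
  1-simplices (21): AB, AD, AE, AF, AG, AJ, BD, BE, BF, BG, BJ, DE, DF, DG, DJ, EF, EG, EJ, FG, FJ, GJ
  2-simplices (14): ABD, ABJ, ADE, AEF, AFG, AGJ, BDF, BEG, BEJ, BFG, DEG, DFJ, DGJ, EFJ

so the chain groups are C_0 ≅ Z^7, C_1 ≅ Z^21, C_2 ≅ Z^14.

The boundary map ∂_1: C_1 → C_0 sends each edge [p,q] (with p < q) to q − p.
This gives a 7×21 integer matrix of rank 6; reducing to Smith normal form yields diagonal entries (1,1,1,1,1,1).

The boundary map ∂_2: C_2 → C_1 maps a triangle to the signed sum of its edges. For instance
  ∂DEG = EG − DG + DE,
  ∂DGJ = GJ − DJ + DG.
This gives a 21×14 integer matrix of rank 13; reducing to Smith normal form yields diagonal entries (1,1,1,1,1,1,1,1,1,1,1,1,1).

From H_k ≅ ker(∂_k) / im(∂_{k+1}) we obtain:

  H_0: rank C_0 − rank ∂_1 = 7 − 6 = 1, and the invariant factors of ∂_1 are all 1, so H_0 ≅ Z.
  H_1: rank ker ∂_1 − rank ∂_2 = (21 − 6) − 13 = 2, and the invariant factors of ∂_2 are all 1, so H_1 ≅ Z^2.
  H_2: rank ker ∂_2 − rank ∂_3 = (14 − 13) − 0 = 1, and there is no ∂_3, so H_2 ≅ Z.

(K is a triangulation of the torus T^2.)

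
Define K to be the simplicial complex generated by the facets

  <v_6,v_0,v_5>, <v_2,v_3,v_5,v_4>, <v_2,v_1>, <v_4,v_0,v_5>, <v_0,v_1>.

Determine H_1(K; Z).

H_1 = Z.

Take the total order v_0 < v_1 < v_2 < v_3 < v_4 < v_5 < v_6 on the vertex set. Then K (dimension 3) consists of the simplices:

  0-simplices (7): [v_0], [v_1], [v_2], [v_3], [v_4], [v_5], [v_6]
  1-simplices (12): [v_0,v_1], [v_0,v_4], [v_0,v_5], [v_0,v_6], [v_1,v_2], [v_2,v_3], [v_2,v_4], [v_2,v_5], [v_3,v_4], [v_3,v_5], [v_4,v_5], [v_5,v_6]
  2-simplices (6): [v_0,v_4,v_5], [v_0,v_5,v_6], [v_2,v_3,v_4], [v_2,v_3,v_5], [v_2,v_4,v_5], [v_3,v_4,v_5]
  3-simplices (1): [v_2,v_3,v_4,v_5]

giving chain groups C_0 ≅ Z^7, C_1 ≅ Z^12, C_2 ≅ Z^6, C_3 ≅ Z^1.

∂_1: C_1 → C_0 sends each edge [p,q] (with p < q) to q − p. For instance
  ∂[v_0,v_4] = [v_4] − [v_0].
As a 7×12 matrix over Z this has rank 6, with invariant factors (1,1,1,1,1,1).

The boundary map ∂_2: C_2 → C_1 maps a triangle to the signed sum of its edges. For instance
  ∂[v_0,v_5,v_6] = [v_5,v_6] − [v_0,v_6] + [v_0,v_5],
  ∂[v_0,v_4,v_5] = [v_4,v_5] − [v_0,v_5] + [v_0,v_4].
The resulting 12×6 matrix has rank 5, and its Smith normal form has invariant factors (1,1,1,1,1).

The boundary map ∂_3: C_3 → C_2 sends each 3-simplex σ to the alternating sum Σ_i (−1)^i (σ with its i-th vertex removed). For instance
  ∂[v_2,v_3,v_4,v_5] = [v_3,v_4,v_5] − [v_2,v_4,v_5] + [v_2,v_3,v_5] − [v_2,v_3,v_4].
The 6×1 boundary matrix has rank 1 and Smith normal form diag(1).

Computing H_k = (kernel of ∂_k) / (image of ∂_{k+1}):

  H_1: rank ker ∂_1 − rank ∂_2 = (12 − 6) − 5 = 1, and the invariant factors of ∂_2 are all 1, so H_1 ≅ Z.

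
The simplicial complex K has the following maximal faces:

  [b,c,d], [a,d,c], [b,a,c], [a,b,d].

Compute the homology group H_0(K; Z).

H_0 ≅ Z.

Fix the vertex order a < b < c < d and write every simplex with vertices in increasing order. Then dim K = 2 and the simplices of K are:

  0-simplices (4): a, b, c, d
  1-simplices (6): ab, ac, ad, bc, bd, cd
  2-simplices (4): abc, abd, acd, bcd

Hence C_0 ≅ Z^4, C_1 ≅ Z^6, C_2 ≅ Z^4.

The boundary map ∂_1: C_1 → C_0 sends each edge [p,q] (with p < q) to q − p. For instance
  ∂bd = d − b.
As a 4×6 matrix over Z this has rank 3, with invariant factors (1,1,1).

∂_2: C_2 → C_1 sends each 2-simplex [p,q,r] to [q,r] − [p,r] + [p,q]. For instance
  ∂abc = bc − ac + ab,
  ∂bcd = cd − bd + bc.
This gives a 6×4 integer matrix of rank 3; reducing to Smith normal form yields diagonal entries (1,1,1).

From H_k ≅ ker(∂_k) / im(∂_{k+1}) we obtain:

  H_0: rank C_0 − rank ∂_1 = 4 − 3 = 1, and the invariant factors of ∂_1 are all 1, so H_0 = Z.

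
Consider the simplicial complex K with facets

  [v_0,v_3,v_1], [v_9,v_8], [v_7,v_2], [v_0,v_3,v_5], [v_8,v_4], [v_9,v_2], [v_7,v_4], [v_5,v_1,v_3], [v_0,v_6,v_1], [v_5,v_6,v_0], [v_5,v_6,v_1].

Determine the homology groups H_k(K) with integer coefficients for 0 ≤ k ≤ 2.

H_0 ≅ Z^2,  H_1 ≅ Z,  H_2 ≅ Z.

Fix the vertex order v_0 < v_1 < v_2 < v_3 < v_4 < v_5 < v_6 < v_7 < v_8 < v_9 and write every simplex with vertices in increasing order. Then dim K = 2 and the simplices of K are:

  0-simplices (10): [v_0], [v_1], [v_2], [v_3], [v_4], [v_5], [v_6], [v_7], [v_8], [v_9]
  1-simplices (14): [v_0,v_1], [v_0,v_3], [v_0,v_5], [v_0,v_6], [v_1,v_3], [v_1,v_5], [v_1,v_6], [v_2,v_7], [v_2,v_9], [v_3,v_5], [v_4,v_7], [v_4,v_8], [v_5,v_6], [v_8,v_9]
  2-simplices (6): [v_0,v_1,v_3], [v_0,v_1,v_6], [v_0,v_3,v_5], [v_0,v_5,v_6], [v_1,v_3,v_5], [v_1,v_5,v_6]

so the chain groups are C_0 ≅ Z^10, C_1 ≅ Z^14, C_2 ≅ Z^6.

Boundary ∂_1: C_1 → C_0 sends each edge [p,q] (with p < q) to q − p. For instance
  ∂[v_2,v_9] = [v_9] − [v_2].
The 10×14 boundary matrix has rank 8 and Smith normal form diag(1,1,1,1,1,1,1,1).

∂_2: C_2 → C_1 sends each 2-simplex [p,q,r] to [q,r] − [p,r] + [p,q]. For instance
  ∂[v_0,v_1,v_3] = [v_1,v_3] − [v_0,v_3] + [v_0,v_1],
  ∂[v_0,v_3,v_5] = [v_3,v_5] − [v_0,v_5] + [v_0,v_3].
As a 14×6 matrix over Z this has rank 5, with invariant factors (1,1,1,1,1).

Now H_k = ker ∂_k / im ∂_{k+1}, so:

  H_0: rank C_0 − rank ∂_1 = 10 − 8 = 2, and the invariant factors of ∂_1 are all 1, so H_0 = Z^2.
  H_1: rank ker ∂_1 − rank ∂_2 = (14 − 8) − 5 = 1, and the invariant factors of ∂_2 are all 1, so H_1 = Z.
  H_2: rank ker ∂_2 − rank ∂_3 = (6 − 5) − 0 = 1, and there is no ∂_3, so H_2 = Z.

As a check, the Euler characteristic is 10 − 14 + 6 = 2, which agrees with 2 − 1 + 1 = 2.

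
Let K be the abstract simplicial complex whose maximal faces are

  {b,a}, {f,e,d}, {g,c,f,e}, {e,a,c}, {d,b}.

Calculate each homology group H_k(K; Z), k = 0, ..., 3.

Fix the vertex order a < b < c < d < e < f < g and write every simplex with vertices in increasing order. Then dim K = 3 and the simplices of K are:

  0-simplices (7): a, b, c, d, e, f, g
  1-simplices (12): ab, ac, ae, bd, ce, cf, cg, de, df, ef, eg, fg
  2-simplices (6): ace, cef, ceg, cfg, def, efg
  3-simplices (1): cefg

so the chain groups are C_0 ≅ Z^7, C_1 ≅ Z^12, C_2 ≅ Z^6, C_3 ≅ Z^1.

The boundary map ∂_1: C_1 → C_0 maps an edge to its endpoints' difference, ∂[p,q] = q − p.
As a 7×12 matrix over Z this has rank 6, with invariant factors (1,1,1,1,1,1).

The boundary map ∂_2: C_2 → C_1 maps a triangle to the signed sum of its edges. For instance
  ∂ace = ce − ae + ac,
  ∂cef = ef − cf + ce.
As a 12×6 matrix over Z this has rank 5, with invariant factors (1,1,1,1,1).

Boundary ∂_3: C_3 → C_2 sends each 3-simplex σ to the alternating sum Σ_i (−1)^i (σ with its i-th vertex removed). For instance
  ∂cefg = efg − cfg + ceg − cef.
As a 6×1 matrix over Z this has rank 1, with invariant factors (1).

From H_k ≅ ker(∂_k) / im(∂_{k+1}) we obtain:

  H_0: rank C_0 − rank ∂_1 = 7 − 6 = 1, and the invariant factors of ∂_1 are all 1, so H_0 = Z.
  H_1: rank ker ∂_1 − rank ∂_2 = (12 − 6) − 5 = 1, and the invariant factors of ∂_2 are all 1, so H_1 = Z.
  H_2: rank ker ∂_2 − rank ∂_3 = (6 − 5) − 1 = 0, and the invariant factors of ∂_3 are all 1, so H_2 = 0.
  H_3: rank ker ∂_3 − rank ∂_4 = (1 − 1) − 0 = 0, and there is no ∂_4, so H_3 = 0.

H_0 ≅ Z,  H_1 ≅ Z,  H_2 = 0,  H_3 = 0.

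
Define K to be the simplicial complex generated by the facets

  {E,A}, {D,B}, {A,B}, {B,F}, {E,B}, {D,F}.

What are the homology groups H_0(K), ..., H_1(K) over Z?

Fix the vertex order A < B < D < E < F and write every simplex with vertices in increasing order. Then dim K = 1 and the simplices of K are:

  0-simplices (5): A, B, D, E, F
  1-simplices (6): AB, AE, BD, BE, BF, DF

Hence C_0 ≅ Z^5, C_1 ≅ Z^6.

∂_1: C_1 → C_0 maps an edge to its endpoints' difference, ∂[p,q] = q − p. For instance
  ∂DF = F − D.
This gives a 5×6 integer matrix of rank 4; reducing to Smith normal form yields diagonal entries (1,1,1,1).

Computing H_k = (kernel of ∂_k) / (image of ∂_{k+1}):

  H_0: rank C_0 − rank ∂_1 = 5 − 4 = 1, and the invariant factors of ∂_1 are all 1, so H_0 ≅ Z.
  H_1: rank ker ∂_1 − rank ∂_2 = (6 − 4) − 0 = 2, and there is no ∂_2, so H_1 ≅ Z^2.

(K is a triangulation of a wedge of 2 circles.)

H_0 ≅ Z,  H_1 ≅ Z^2.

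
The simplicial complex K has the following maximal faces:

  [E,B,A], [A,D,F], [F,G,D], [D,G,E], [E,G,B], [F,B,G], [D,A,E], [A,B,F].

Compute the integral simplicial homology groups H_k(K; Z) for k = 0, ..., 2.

H_0 ≅ Z,  H_1 = 0,  H_2 ≅ Z.

Order the vertices as A < B < D < E < F < G. Listing each simplex with vertices in this order, K has dimension 2 with simplices:

  0-simplices (6): A, B, D, E, F, G
  1-simplices (12): AB, AD, AE, AF, BE, BF, BG, DE, DF, DG, EG, FG
  2-simplices (8): ABE, ABF, ADE, ADF, BEG, BFG, DEG, DFG

giving chain groups C_0 ≅ Z^6, C_1 ≅ Z^12, C_2 ≅ Z^8.

∂_1: C_1 → C_0 sends each edge [p,q] (with p < q) to q − p.
The 6×12 boundary matrix has rank 5 and Smith normal form diag(1,1,1,1,1).

The boundary map ∂_2: C_2 → C_1 sends each 2-simplex [p,q,r] to [q,r] − [p,r] + [p,q]. For instance
  ∂DEG = EG − DG + DE,
  ∂BEG = EG − BG + BE.
The 12×8 boundary matrix has rank 7 and Smith normal form diag(1,1,1,1,1,1,1).

From H_k ≅ ker(∂_k) / im(∂_{k+1}) we obtain:

  H_0: rank C_0 − rank ∂_1 = 6 − 5 = 1, and the invariant factors of ∂_1 are all 1, so H_0 = Z.
  H_1: rank ker ∂_1 − rank ∂_2 = (12 − 5) − 7 = 0, and the invariant factors of ∂_2 are all 1, so H_1 = 0.
  H_2: rank ker ∂_2 − rank ∂_3 = (8 − 7) − 0 = 1, and there is no ∂_3, so H_2 = Z.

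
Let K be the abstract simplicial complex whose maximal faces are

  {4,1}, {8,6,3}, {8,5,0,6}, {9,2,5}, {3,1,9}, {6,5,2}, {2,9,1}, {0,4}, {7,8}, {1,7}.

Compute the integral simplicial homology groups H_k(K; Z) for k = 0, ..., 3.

H_0 = Z,  H_1 = Z^3,  H_2 = 0,  H_3 = 0.

Order the vertices as 0 < 1 < 2 < 3 < 4 < 5 < 6 < 7 < 8 < 9. Listing each simplex with vertices in this order, K has dimension 3 with simplices:

  0-simplices (10): [0], [1], [2], [3], [4], [5], [6], [7], [8], [9]
  1-simplices (20): [0,4], [0,5], [0,6], [0,8], [1,2], [1,3], [1,4], [1,7], [1,9], [2,5], [2,6], [2,9], [3,6], [3,8], [3,9], [5,6], [5,8], [5,9], [6,8], [7,8]
  2-simplices (9): [0,5,6], [0,5,8], [0,6,8], [1,2,9], [1,3,9], [2,5,6], [2,5,9], [3,6,8], [5,6,8]
  3-simplices (1): [0,5,6,8]

so the chain groups are C_0 ≅ Z^10, C_1 ≅ Z^20, C_2 ≅ Z^9, C_3 ≅ Z^1.

Boundary ∂_1: C_1 → C_0 maps an edge to its endpoints' difference, ∂[p,q] = q − p. For instance
  ∂[0,6] = [6] − [0].
The 10×20 boundary matrix has rank 9 and Smith normal form diag(1,1,1,1,1,1,1,1,1).

Boundary ∂_2: C_2 → C_1 sends each 2-simplex [p,q,r] to [q,r] − [p,r] + [p,q]. For instance
  ∂[1,3,9] = [3,9] − [1,9] + [1,3],
  ∂[1,2,9] = [2,9] − [1,9] + [1,2].
The 20×9 boundary matrix has rank 8 and Smith normal form diag(1,1,1,1,1,1,1,1).

∂_3: C_3 → C_2 sends each 3-simplex σ to the alternating sum Σ_i (−1)^i (σ with its i-th vertex removed). For instance
  ∂[0,5,6,8] = [5,6,8] − [0,6,8] + [0,5,8] − [0,5,6].
The 9×1 boundary matrix has rank 1 and Smith normal form diag(1).

Reading off H_k = ker ∂_k / im ∂_{k+1}:

  H_0: rank C_0 − rank ∂_1 = 10 − 9 = 1, and the invariant factors of ∂_1 are all 1, so H_0 ≅ Z.
  H_1: rank ker ∂_1 − rank ∂_2 = (20 − 9) − 8 = 3, and the invariant factors of ∂_2 are all 1, so H_1 ≅ Z^3.
  H_2: rank ker ∂_2 − rank ∂_3 = (9 − 8) − 1 = 0, and the invariant factors of ∂_3 are all 1, so H_2 ≅ 0.
  H_3: rank ker ∂_3 − rank ∂_4 = (1 − 1) − 0 = 0, and there is no ∂_4, so H_3 ≅ 0.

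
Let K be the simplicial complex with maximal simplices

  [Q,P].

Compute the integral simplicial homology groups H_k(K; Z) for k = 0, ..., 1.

H_0 ≅ Z,  H_1 = 0.

Fix the vertex order P < Q and write every simplex with vertices in increasing order. Then dim K = 1 and the simplices of K are:

  0-simplices (2): P, Q
  1-simplices (1): PQ

Hence C_0 ≅ Z^2, C_1 ≅ Z^1.

Boundary ∂_1: C_1 → C_0 sends each edge [p,q] (with p < q) to q − p.
The resulting 2×1 matrix has rank 1, and its Smith normal form has invariant factors (1).

Computing H_k = (kernel of ∂_k) / (image of ∂_{k+1}):

  H_0: rank C_0 − rank ∂_1 = 2 − 1 = 1, and the invariant factors of ∂_1 are all 1, so H_0 ≅ Z.
  H_1: rank ker ∂_1 − rank ∂_2 = (1 − 1) − 0 = 0, and there is no ∂_2, so H_1 ≅ 0.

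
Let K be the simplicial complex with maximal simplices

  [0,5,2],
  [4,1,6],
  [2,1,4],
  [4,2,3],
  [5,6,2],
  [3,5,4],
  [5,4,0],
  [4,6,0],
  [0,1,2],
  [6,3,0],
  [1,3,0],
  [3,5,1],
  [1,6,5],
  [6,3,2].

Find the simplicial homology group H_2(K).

H_2 ≅ Z.

We work with the vertex ordering 0 < 1 < 2 < 3 < 4 < 5 < 6. The simplices of K, each written with vertices in increasing order, are:

  0-simplices (7): [0], [1], [2], [3], [4], [5], [6]
  1-simplices (21): [0,1], [0,2], [0,3], [0,4], [0,5], [0,6], [1,2], [1,3], [1,4], [1,5], [1,6], [2,3], [2,4], [2,5], [2,6], [3,4], [3,5], [3,6], [4,5], [4,6], [5,6]
  2-simplices (14): [0,1,2], [0,1,3], [0,2,5], [0,3,6], [0,4,5], [0,4,6], [1,2,4], [1,3,5], [1,4,6], [1,5,6], [2,3,4], [2,3,6], [2,5,6], [3,4,5]

giving chain groups C_0 ≅ Z^7, C_1 ≅ Z^21, C_2 ≅ Z^14.

∂_1: C_1 → C_0 sends each edge [p,q] (with p < q) to q − p. For instance
  ∂[0,5] = [5] − [0].
The resulting 7×21 matrix has rank 6, and its Smith normal form has invariant factors (1,1,1,1,1,1).

∂_2: C_2 → C_1 maps a triangle to the signed sum of its edges. For instance
  ∂[0,2,5] = [2,5] − [0,5] + [0,2],
  ∂[1,3,5] = [3,5] − [1,5] + [1,3].
The resulting 21×14 matrix has rank 13, and its Smith normal form has invariant factors (1,1,1,1,1,1,1,1,1,1,1,1,1).

Reading off H_k = ker ∂_k / im ∂_{k+1}:

  H_2: rank ker ∂_2 − rank ∂_3 = (14 − 13) − 0 = 1, and there is no ∂_3, so H_2 ≅ Z.

(K is a triangulation of the torus T^2.)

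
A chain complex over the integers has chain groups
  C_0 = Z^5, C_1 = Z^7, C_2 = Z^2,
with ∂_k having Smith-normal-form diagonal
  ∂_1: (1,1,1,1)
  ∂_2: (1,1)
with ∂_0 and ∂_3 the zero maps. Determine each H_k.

H_0: b_0 = 5 − 0 − 4 = 1; torsion from ∂_1 factors > 1: none. So H_0 ≅ Z.
H_1: b_1 = 7 − 4 − 2 = 1; torsion from ∂_2 factors > 1: none. So H_1 ≅ Z.
H_2: b_2 = 2 − 2 − 0 = 0; torsion from ∂_3 factors > 1: none. So H_2 ≅ 0.

H_0 ≅ Z,  H_1 ≅ Z,  H_2 = 0.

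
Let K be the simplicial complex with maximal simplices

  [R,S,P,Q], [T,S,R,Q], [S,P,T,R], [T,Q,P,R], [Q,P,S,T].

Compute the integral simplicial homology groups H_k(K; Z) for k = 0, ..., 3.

Take the total order P < Q < R < S < T on the vertex set. Then K (dimension 3) consists of the simplices:

  0-simplices (5): P, Q, R, S, T
  1-simplices (10): PQ, PR, PS, PT, QR, QS, QT, RS, RT, ST
  2-simplices (10): PQR, PQS, PQT, PRS, PRT, PST, QRS, QRT, QST, RST
  3-simplices (5): PQRS, PQRT, PQST, PRST, QRST

so the chain groups are C_0 ≅ Z^5, C_1 ≅ Z^10, C_2 ≅ Z^10, C_3 ≅ Z^5.

∂_1: C_1 → C_0 maps an edge to its endpoints' difference, ∂[p,q] = q − p.
The resulting 5×10 matrix has rank 4, and its Smith normal form has invariant factors (1,1,1,1).

Boundary ∂_2: C_2 → C_1 maps a triangle to the signed sum of its edges. For instance
  ∂PRT = RT − PT + PR,
  ∂RST = ST − RT + RS.
The 10×10 boundary matrix has rank 6 and Smith normal form diag(1,1,1,1,1,1).

∂_3: C_3 → C_2 sends each 3-simplex σ to the alternating sum Σ_i (−1)^i (σ with its i-th vertex removed). For instance
  ∂QRST = RST − QST + QRT − QRS,
  ∂PRST = RST − PST + PRT − PRS.
This gives a 10×5 integer matrix of rank 4; reducing to Smith normal form yields diagonal entries (1,1,1,1).

Computing H_k = (kernel of ∂_k) / (image of ∂_{k+1}):

  H_0: rank C_0 − rank ∂_1 = 5 − 4 = 1, and the invariant factors of ∂_1 are all 1, so H_0 ≅ Z.
  H_1: rank ker ∂_1 − rank ∂_2 = (10 − 4) − 6 = 0, and the invariant factors of ∂_2 are all 1, so H_1 ≅ 0.
  H_2: rank ker ∂_2 − rank ∂_3 = (10 − 6) − 4 = 0, and the invariant factors of ∂_3 are all 1, so H_2 ≅ 0.
  H_3: rank ker ∂_3 − rank ∂_4 = (5 − 4) − 0 = 1, and there is no ∂_4, so H_3 ≅ Z.

H_0 = Z,  H_1 = 0,  H_2 = 0,  H_3 = Z.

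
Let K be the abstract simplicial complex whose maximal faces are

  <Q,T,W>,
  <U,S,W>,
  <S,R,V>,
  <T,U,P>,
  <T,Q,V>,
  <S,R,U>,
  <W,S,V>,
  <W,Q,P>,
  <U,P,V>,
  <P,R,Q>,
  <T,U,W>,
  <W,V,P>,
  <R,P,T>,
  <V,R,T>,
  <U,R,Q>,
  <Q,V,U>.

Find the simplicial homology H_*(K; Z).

Order the vertices as P < Q < R < S < T < U < V < W. Listing each simplex with vertices in this order, K has dimension 2 with simplices:

  0-simplices (8): P, Q, R, S, T, U, V, W
  1-simplices (24): PQ, PR, PT, PU, PV, PW, QR, QT, QU, QV, QW, RS, RT, RU, RV, SU, SV, SW, TU, TV, TW, UV, UW, VW
  2-simplices (16): PQR, PQW, PRT, PTU, PUV, PVW, QRU, QTV, QTW, QUV, RSU, RSV, RTV, SUW, SVW, TUW

so the chain groups are C_0 ≅ Z^8, C_1 ≅ Z^24, C_2 ≅ Z^16.

Boundary ∂_1: C_1 → C_0 is given by ∂[p,q] = [q] − [p]. For instance
  ∂QW = W − Q.
The 8×24 boundary matrix has rank 7 and Smith normal form diag(1,1,1,1,1,1,1).

The boundary map ∂_2: C_2 → C_1 acts by ∂[p,q,r] = [q,r] − [p,r] + [p,q]. For instance
  ∂QRU = RU − QU + QR,
  ∂QUV = UV − QV + QU.
This gives a 24×16 integer matrix of rank 15; reducing to Smith normal form yields diagonal entries (1,1,1,1,1,1,1,1,1,1,1,1,1,1,1).

From H_k ≅ ker(∂_k) / im(∂_{k+1}) we obtain:

  H_0: rank C_0 − rank ∂_1 = 8 − 7 = 1, and the invariant factors of ∂_1 are all 1, so H_0 ≅ Z.
  H_1: rank ker ∂_1 − rank ∂_2 = (24 − 7) − 15 = 2, and the invariant factors of ∂_2 are all 1, so H_1 ≅ Z^2.
  H_2: rank ker ∂_2 − rank ∂_3 = (16 − 15) − 0 = 1, and there is no ∂_3, so H_2 ≅ Z.

H_0 = Z,  H_1 = Z^2,  H_2 = Z.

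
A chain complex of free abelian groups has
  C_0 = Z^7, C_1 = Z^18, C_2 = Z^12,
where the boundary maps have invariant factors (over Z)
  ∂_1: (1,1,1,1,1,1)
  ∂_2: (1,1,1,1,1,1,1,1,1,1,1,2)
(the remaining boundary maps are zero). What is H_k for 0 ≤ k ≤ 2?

H_0: b_0 = 7 − 0 − 6 = 1; torsion from ∂_1 factors > 1: none. So H_0 = Z.
H_1: b_1 = 18 − 6 − 12 = 0; torsion from ∂_2 factors > 1: [2]. So H_1 = Z/2Z.
H_2: b_2 = 12 − 12 − 0 = 0; torsion from ∂_3 factors > 1: none. So H_2 = 0.

H_0 = Z,  H_1 = Z/2Z,  H_2 = 0.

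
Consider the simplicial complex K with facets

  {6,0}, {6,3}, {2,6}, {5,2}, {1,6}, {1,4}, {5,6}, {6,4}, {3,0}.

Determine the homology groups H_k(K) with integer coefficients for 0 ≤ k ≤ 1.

K has 7 vertices, 9 edges.
rank ∂_0 = 0, rank ∂_1 = 6 ⇒ b_0 = 7 − 0 − 6 = 1; all invariant factors of ∂_1 are 1 so no torsion. So H_0 ≅ Z.
rank ∂_1 = 6, rank ∂_2 = 0 ⇒ b_1 = 9 − 6 − 0 = 3. So H_1 ≅ Z^3.

H_0 ≅ Z,  H_1 ≅ Z^3.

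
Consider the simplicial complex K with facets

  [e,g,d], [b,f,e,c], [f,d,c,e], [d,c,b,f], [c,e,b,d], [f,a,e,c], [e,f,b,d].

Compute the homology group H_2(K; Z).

K has 7 vertices, 15 edges, 14 triangles, 6 3-simplices.
rank ∂_2 = 9, rank ∂_3 = 5 ⇒ b_2 = 14 − 9 − 5 = 0; all invariant factors of ∂_3 are 1 so no torsion. So H_2 = 0.

H_2 = 0.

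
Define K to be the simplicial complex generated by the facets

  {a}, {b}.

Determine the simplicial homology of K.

K has 2 vertices.
rank ∂_0 = 0, rank ∂_1 = 0 ⇒ b_0 = 2 − 0 − 0 = 2. So H_0 ≅ Z^2.

H_0 = Z^2.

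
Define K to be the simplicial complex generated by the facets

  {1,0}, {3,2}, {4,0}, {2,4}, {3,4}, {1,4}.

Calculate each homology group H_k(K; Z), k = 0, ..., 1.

Take the total order 0 < 1 < 2 < 3 < 4 on the vertex set. Then K (dimension 1) consists of the simplices:

  0-simplices (5): [0], [1], [2], [3], [4]
  1-simplices (6): [0,1], [0,4], [1,4], [2,3], [2,4], [3,4]

Hence C_0 ≅ Z^5, C_1 ≅ Z^6.

Boundary ∂_1: C_1 → C_0 sends each edge [p,q] (with p < q) to q − p. For instance
  ∂[3,4] = [4] − [3].
The 5×6 boundary matrix has rank 4 and Smith normal form diag(1,1,1,1).

Now H_k = ker ∂_k / im ∂_{k+1}, so:

  H_0: rank C_0 − rank ∂_1 = 5 − 4 = 1, and the invariant factors of ∂_1 are all 1, so H_0 ≅ Z.
  H_1: rank ker ∂_1 − rank ∂_2 = (6 − 4) − 0 = 2, and there is no ∂_2, so H_1 ≅ Z^2.

As a check, the Euler characteristic is 5 − 6 = -1, which agrees with 1 − 2 = -1.

H_0 = Z,  H_1 = Z^2.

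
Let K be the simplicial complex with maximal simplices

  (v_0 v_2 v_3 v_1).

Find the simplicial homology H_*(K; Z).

H_0 = Z,  H_1 = 0,  H_2 = 0,  H_3 = 0.

Fix the vertex order v_0 < v_1 < v_2 < v_3 and write every simplex with vertices in increasing order. Then dim K = 3 and the simplices of K are:

  0-simplices (4): [v_0], [v_1], [v_2], [v_3]
  1-simplices (6): [v_0,v_1], [v_0,v_2], [v_0,v_3], [v_1,v_2], [v_1,v_3], [v_2,v_3]
  2-simplices (4): [v_0,v_1,v_2], [v_0,v_1,v_3], [v_0,v_2,v_3], [v_1,v_2,v_3]
  3-simplices (1): [v_0,v_1,v_2,v_3]

Hence C_0 ≅ Z^4, C_1 ≅ Z^6, C_2 ≅ Z^4, C_3 ≅ Z^1.

Boundary ∂_1: C_1 → C_0 maps an edge to its endpoints' difference, ∂[p,q] = q − p.
The resulting 4×6 matrix has rank 3, and its Smith normal form has invariant factors (1,1,1).

∂_2: C_2 → C_1 sends each 2-simplex [p,q,r] to [q,r] − [p,r] + [p,q]. For instance
  ∂[v_0,v_2,v_3] = [v_2,v_3] − [v_0,v_3] + [v_0,v_2],
  ∂[v_1,v_2,v_3] = [v_2,v_3] − [v_1,v_3] + [v_1,v_2].
As a 6×4 matrix over Z this has rank 3, with invariant factors (1,1,1).

The boundary map ∂_3: C_3 → C_2 sends each 3-simplex σ to the alternating sum Σ_i (−1)^i (σ with its i-th vertex removed). For instance
  ∂[v_0,v_1,v_2,v_3] = [v_1,v_2,v_3] − [v_0,v_2,v_3] + [v_0,v_1,v_3] − [v_0,v_1,v_2].
The 4×1 boundary matrix has rank 1 and Smith normal form diag(1).

Now H_k = ker ∂_k / im ∂_{k+1}, so:

  H_0: rank C_0 − rank ∂_1 = 4 − 3 = 1, and the invariant factors of ∂_1 are all 1, so H_0 = Z.
  H_1: rank ker ∂_1 − rank ∂_2 = (6 − 3) − 3 = 0, and the invariant factors of ∂_2 are all 1, so H_1 = 0.
  H_2: rank ker ∂_2 − rank ∂_3 = (4 − 3) − 1 = 0, and the invariant factors of ∂_3 are all 1, so H_2 = 0.
  H_3: rank ker ∂_3 − rank ∂_4 = (1 − 1) − 0 = 0, and there is no ∂_4, so H_3 = 0.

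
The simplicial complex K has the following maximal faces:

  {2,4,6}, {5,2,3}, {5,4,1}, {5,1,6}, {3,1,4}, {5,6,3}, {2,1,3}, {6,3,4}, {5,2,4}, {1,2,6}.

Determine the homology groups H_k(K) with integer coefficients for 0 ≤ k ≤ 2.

Take the total order 1 < 2 < 3 < 4 < 5 < 6 on the vertex set. Then K (dimension 2) consists of the simplices:

  0-simplices (6): [1], [2], [3], [4], [5], [6]
  1-simplices (15): [1,2], [1,3], [1,4], [1,5], [1,6], [2,3], [2,4], [2,5], [2,6], [3,4], [3,5], [3,6], [4,5], [4,6], [5,6]
  2-simplices (10): [1,2,3], [1,2,6], [1,3,4], [1,4,5], [1,5,6], [2,3,5], [2,4,5], [2,4,6], [3,4,6], [3,5,6]

Hence C_0 ≅ Z^6, C_1 ≅ Z^15, C_2 ≅ Z^10.

The boundary map ∂_1: C_1 → C_0 sends each edge [p,q] (with p < q) to q − p. For instance
  ∂[1,6] = [6] − [1].
The resulting 6×15 matrix has rank 5, and its Smith normal form has invariant factors (1,1,1,1,1).

The boundary map ∂_2: C_2 → C_1 maps a triangle to the signed sum of its edges. For instance
  ∂[1,5,6] = [5,6] − [1,6] + [1,5],
  ∂[1,2,6] = [2,6] − [1,6] + [1,2].
The resulting 15×10 matrix has rank 10, and its Smith normal form has invariant factors (1,1,1,1,1,1,1,1,1,2).

Reading off H_k = ker ∂_k / im ∂_{k+1}:

  H_0: rank C_0 − rank ∂_1 = 6 − 5 = 1, and the invariant factors of ∂_1 are all 1, so H_0 ≅ Z.
  H_1: rank ker ∂_1 − rank ∂_2 = (15 − 5) − 10 = 0, and ∂_2 has invariant factor 2 > 1, so H_1 ≅ Z/2Z.
  H_2: rank ker ∂_2 − rank ∂_3 = (10 − 10) − 0 = 0, and there is no ∂_3, so H_2 ≅ 0.

As a check, the Euler characteristic is 6 − 15 + 10 = 1, which agrees with 1 − 0 + 0 = 1.
(K is a triangulation of the real projective plane RP^2.)

H_0 ≅ Z,  H_1 ≅ Z/2Z,  H_2 = 0.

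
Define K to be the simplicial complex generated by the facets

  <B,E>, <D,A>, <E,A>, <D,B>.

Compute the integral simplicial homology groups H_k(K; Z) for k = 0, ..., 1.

Order the vertices as A < B < D < E. Listing each simplex with vertices in this order, K has dimension 1 with simplices:

  0-simplices (4): A, B, D, E
  1-simplices (4): AD, AE, BD, BE

giving chain groups C_0 ≅ Z^4, C_1 ≅ Z^4.

∂_1: C_1 → C_0 sends each edge [p,q] (with p < q) to q − p. For instance
  ∂BE = E − B.
As a 4×4 matrix over Z this has rank 3, with invariant factors (1,1,1).

Computing H_k = (kernel of ∂_k) / (image of ∂_{k+1}):

  H_0: rank C_0 − rank ∂_1 = 4 − 3 = 1, and the invariant factors of ∂_1 are all 1, so H_0 ≅ Z.
  H_1: rank ker ∂_1 − rank ∂_2 = (4 − 3) − 0 = 1, and there is no ∂_2, so H_1 ≅ Z.

(K is a triangulation of the circle S^1.)

H_0 ≅ Z,  H_1 ≅ Z.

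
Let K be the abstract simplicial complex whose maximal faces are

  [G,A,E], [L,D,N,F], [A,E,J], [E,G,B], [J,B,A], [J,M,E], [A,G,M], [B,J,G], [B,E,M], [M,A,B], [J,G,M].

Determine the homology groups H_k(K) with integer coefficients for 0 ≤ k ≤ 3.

K has 10 vertices, 21 edges, 14 triangles, 1 3-simplex.
rank ∂_0 = 0, rank ∂_1 = 8 ⇒ b_0 = 10 − 0 − 8 = 2; all invariant factors of ∂_1 are 1 so no torsion. So H_0 ≅ Z^2.
rank ∂_1 = 8, rank ∂_2 = 13 ⇒ b_1 = 21 − 8 − 13 = 0; ∂_2 has invariant factor(s) [2] giving torsion. So H_1 ≅ Z/2.
rank ∂_2 = 13, rank ∂_3 = 1 ⇒ b_2 = 14 − 13 − 1 = 0; all invariant factors of ∂_3 are 1 so no torsion. So H_2 ≅ 0.
rank ∂_3 = 1, rank ∂_4 = 0 ⇒ b_3 = 1 − 1 − 0 = 0. So H_3 ≅ 0.

H_0 = Z^2,  H_1 = Z/2,  H_2 = 0,  H_3 = 0.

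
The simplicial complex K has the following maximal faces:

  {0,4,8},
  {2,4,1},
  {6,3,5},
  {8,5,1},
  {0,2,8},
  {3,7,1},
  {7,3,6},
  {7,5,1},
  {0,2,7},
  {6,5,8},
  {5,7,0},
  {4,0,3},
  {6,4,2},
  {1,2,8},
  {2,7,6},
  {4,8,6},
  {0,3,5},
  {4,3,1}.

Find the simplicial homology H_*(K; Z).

K has 9 vertices, 27 edges, 18 triangles.
rank ∂_0 = 0, rank ∂_1 = 8 ⇒ b_0 = 9 − 0 − 8 = 1; all invariant factors of ∂_1 are 1 so no torsion. So H_0 = Z.
rank ∂_1 = 8, rank ∂_2 = 18 ⇒ b_1 = 27 − 8 − 18 = 1; ∂_2 has invariant factor(s) [2] giving torsion. So H_1 = Z ⊕ Z/2.
rank ∂_2 = 18, rank ∂_3 = 0 ⇒ b_2 = 18 − 18 − 0 = 0. So H_2 = 0.

H_0 ≅ Z,  H_1 ≅ Z ⊕ Z/2,  H_2 = 0.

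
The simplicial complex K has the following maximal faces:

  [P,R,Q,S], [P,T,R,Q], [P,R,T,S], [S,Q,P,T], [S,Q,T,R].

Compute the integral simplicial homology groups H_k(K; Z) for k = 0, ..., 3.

H_0 ≅ Z,  H_1 = 0,  H_2 = 0,  H_3 ≅ Z.

Order the vertices as P < Q < R < S < T. Listing each simplex with vertices in this order, K has dimension 3 with simplices:

  0-simplices (5): P, Q, R, S, T
  1-simplices (10): PQ, PR, PS, PT, QR, QS, QT, RS, RT, ST
  2-simplices (10): PQR, PQS, PQT, PRS, PRT, PST, QRS, QRT, QST, RST
  3-simplices (5): PQRS, PQRT, PQST, PRST, QRST

Hence C_0 ≅ Z^5, C_1 ≅ Z^10, C_2 ≅ Z^10, C_3 ≅ Z^5.

∂_1: C_1 → C_0 sends each edge [p,q] (with p < q) to q − p. For instance
  ∂PR = R − P.
The resulting 5×10 matrix has rank 4, and its Smith normal form has invariant factors (1,1,1,1).

∂_2: C_2 → C_1 maps a triangle to the signed sum of its edges. For instance
  ∂PQS = QS − PS + PQ,
  ∂QST = ST − QT + QS.
This gives a 10×10 integer matrix of rank 6; reducing to Smith normal form yields diagonal entries (1,1,1,1,1,1).

The boundary map ∂_3: C_3 → C_2 sends each 3-simplex σ to the alternating sum Σ_i (−1)^i (σ with its i-th vertex removed). For instance
  ∂PRST = RST − PST + PRT − PRS,
  ∂PQST = QST − PST + PQT − PQS.
The 10×5 boundary matrix has rank 4 and Smith normal form diag(1,1,1,1).

Now H_k = ker ∂_k / im ∂_{k+1}, so:

  H_0: rank C_0 − rank ∂_1 = 5 − 4 = 1, and the invariant factors of ∂_1 are all 1, so H_0 = Z.
  H_1: rank ker ∂_1 − rank ∂_2 = (10 − 4) − 6 = 0, and the invariant factors of ∂_2 are all 1, so H_1 = 0.
  H_2: rank ker ∂_2 − rank ∂_3 = (10 − 6) − 4 = 0, and the invariant factors of ∂_3 are all 1, so H_2 = 0.
  H_3: rank ker ∂_3 − rank ∂_4 = (5 − 4) − 0 = 1, and there is no ∂_4, so H_3 = Z.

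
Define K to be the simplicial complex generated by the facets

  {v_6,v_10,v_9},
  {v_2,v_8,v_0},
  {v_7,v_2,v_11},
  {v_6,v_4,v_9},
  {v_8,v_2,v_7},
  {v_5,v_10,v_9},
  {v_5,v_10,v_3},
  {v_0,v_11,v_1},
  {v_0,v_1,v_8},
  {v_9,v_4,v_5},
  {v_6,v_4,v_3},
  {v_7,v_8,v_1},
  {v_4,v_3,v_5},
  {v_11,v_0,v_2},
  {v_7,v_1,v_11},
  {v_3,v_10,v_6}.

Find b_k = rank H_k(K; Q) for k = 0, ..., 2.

b_0 = 2, b_1 = 0, b_2 = 2.

We work with the vertex ordering v_0 < v_1 < v_2 < v_3 < v_4 < v_5 < v_6 < v_7 < v_8 < v_9 < v_10 < v_11. The simplices of K, each written with vertices in increasing order, are:

  0-simplices (12): [v_0], [v_1], [v_2], [v_3], [v_4], [v_5], [v_6], [v_7], [v_8], [v_9], [v_10], [v_11]
  1-simplices (24): (24 of them)
  2-simplices (16): (16 of them)

so the chain groups are C_0 ≅ Z^12, C_1 ≅ Z^24, C_2 ≅ Z^16.

Boundary ∂_1: C_1 → C_0 sends each edge [p,q] (with p < q) to q − p.
The 12×24 boundary matrix has rank 10 and Smith normal form diag(1,1,1,1,1,1,1,1,1,1).

∂_2: C_2 → C_1 maps a triangle to the signed sum of its edges. For instance
  ∂[v_1,v_7,v_8] = [v_7,v_8] − [v_1,v_8] + [v_1,v_7],
  ∂[v_6,v_9,v_10] = [v_9,v_10] − [v_6,v_10] + [v_6,v_9].
The resulting 24×16 matrix has rank 14, and its Smith normal form has invariant factors (1,1,1,1,1,1,1,1,1,1,1,1,1,1).

Now H_k = ker ∂_k / im ∂_{k+1}, so:

  H_0: rank C_0 − rank ∂_1 = 12 − 10 = 2, and the invariant factors of ∂_1 are all 1, so H_0 = Z^2.
  H_1: rank ker ∂_1 − rank ∂_2 = (24 − 10) − 14 = 0, and the invariant factors of ∂_2 are all 1, so H_1 = 0.
  H_2: rank ker ∂_2 − rank ∂_3 = (16 − 14) − 0 = 2, and there is no ∂_3, so H_2 = Z^2.

As a check, the Euler characteristic is 12 − 24 + 16 = 4, which agrees with 2 − 0 + 2 = 4.

Hence the Betti numbers are b_0 = 2, b_1 = 0, b_2 = 2.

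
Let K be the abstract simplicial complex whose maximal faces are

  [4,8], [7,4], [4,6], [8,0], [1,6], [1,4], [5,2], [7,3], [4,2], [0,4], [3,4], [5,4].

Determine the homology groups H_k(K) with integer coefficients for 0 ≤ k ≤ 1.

We work with the vertex ordering 0 < 1 < 2 < 3 < 4 < 5 < 6 < 7 < 8. The simplices of K, each written with vertices in increasing order, are:

  0-simplices (9): [0], [1], [2], [3], [4], [5], [6], [7], [8]
  1-simplices (12): [0,4], [0,8], [1,4], [1,6], [2,4], [2,5], [3,4], [3,7], [4,5], [4,6], [4,7], [4,8]

giving chain groups C_0 ≅ Z^9, C_1 ≅ Z^12.

∂_1: C_1 → C_0 is given by ∂[p,q] = [q] − [p].
The resulting 9×12 matrix has rank 8, and its Smith normal form has invariant factors (1,1,1,1,1,1,1,1).

From H_k ≅ ker(∂_k) / im(∂_{k+1}) we obtain:

  H_0: rank C_0 − rank ∂_1 = 9 − 8 = 1, and the invariant factors of ∂_1 are all 1, so H_0 ≅ Z.
  H_1: rank ker ∂_1 − rank ∂_2 = (12 − 8) − 0 = 4, and there is no ∂_2, so H_1 ≅ Z^4.

(K is a triangulation of a wedge of 4 circles.)

H_0 = Z,  H_1 = Z^4.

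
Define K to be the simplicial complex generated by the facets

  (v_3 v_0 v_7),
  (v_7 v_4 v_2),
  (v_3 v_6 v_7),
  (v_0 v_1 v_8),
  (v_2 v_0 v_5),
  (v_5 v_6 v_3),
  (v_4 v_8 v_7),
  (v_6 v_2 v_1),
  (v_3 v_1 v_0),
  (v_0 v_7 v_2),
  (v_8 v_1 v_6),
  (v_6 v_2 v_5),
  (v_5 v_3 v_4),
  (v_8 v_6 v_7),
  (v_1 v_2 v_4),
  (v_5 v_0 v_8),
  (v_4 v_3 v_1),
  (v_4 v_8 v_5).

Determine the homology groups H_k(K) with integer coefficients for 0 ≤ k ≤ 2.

H_0 ≅ Z,  H_1 ≅ Z^2,  H_2 ≅ Z.

We work with the vertex ordering v_0 < v_1 < v_2 < v_3 < v_4 < v_5 < v_6 < v_7 < v_8. The simplices of K, each written with vertices in increasing order, are:

  0-simplices (9): [v_0], [v_1], [v_2], [v_3], [v_4], [v_5], [v_6], [v_7], [v_8]
  1-simplices (27): (27 of them)
  2-simplices (18): (18 of them)

giving chain groups C_0 ≅ Z^9, C_1 ≅ Z^27, C_2 ≅ Z^18.

∂_1: C_1 → C_0 maps an edge to its endpoints' difference, ∂[p,q] = q − p.
The 9×27 boundary matrix has rank 8 and Smith normal form diag(1,1,1,1,1,1,1,1).

∂_2: C_2 → C_1 acts by ∂[p,q,r] = [q,r] − [p,r] + [p,q]. For instance
  ∂[v_6,v_7,v_8] = [v_7,v_8] − [v_6,v_8] + [v_6,v_7],
  ∂[v_0,v_3,v_7] = [v_3,v_7] − [v_0,v_7] + [v_0,v_3].
As a 27×18 matrix over Z this has rank 17, with invariant factors (1,1,1,1,1,1,1,1,1,1,1,1,1,1,1,1,1).

Now H_k = ker ∂_k / im ∂_{k+1}, so:

  H_0: rank C_0 − rank ∂_1 = 9 − 8 = 1, and the invariant factors of ∂_1 are all 1, so H_0 ≅ Z.
  H_1: rank ker ∂_1 − rank ∂_2 = (27 − 8) − 17 = 2, and the invariant factors of ∂_2 are all 1, so H_1 ≅ Z^2.
  H_2: rank ker ∂_2 − rank ∂_3 = (18 − 17) − 0 = 1, and there is no ∂_3, so H_2 ≅ Z.

As a check, the Euler characteristic is 9 − 27 + 18 = 0, which agrees with 1 − 2 + 1 = 0.
(K is a triangulation of the torus T^2.)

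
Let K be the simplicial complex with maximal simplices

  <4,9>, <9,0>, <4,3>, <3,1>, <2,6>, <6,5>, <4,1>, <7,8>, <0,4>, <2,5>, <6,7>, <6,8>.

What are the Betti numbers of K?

K has 10 vertices, 12 edges.
rank ∂_0 = 0, rank ∂_1 = 8 ⇒ b_0 = 10 − 0 − 8 = 2; all invariant factors of ∂_1 are 1 so no torsion. So H_0 = Z^2.
rank ∂_1 = 8, rank ∂_2 = 0 ⇒ b_1 = 12 − 8 − 0 = 4. So H_1 = Z^4.

b_0 = 2, b_1 = 4.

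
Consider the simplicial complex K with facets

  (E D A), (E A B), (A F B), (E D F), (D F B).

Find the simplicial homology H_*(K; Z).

Fix the vertex order A < B < D < E < F and write every simplex with vertices in increasing order. Then dim K = 2 and the simplices of K are:

  0-simplices (5): A, B, D, E, F
  1-simplices (10): AB, AD, AE, AF, BD, BE, BF, DE, DF, EF
  2-simplices (5): ABE, ABF, ADE, BDF, DEF

giving chain groups C_0 ≅ Z^5, C_1 ≅ Z^10, C_2 ≅ Z^5.

The boundary map ∂_1: C_1 → C_0 maps an edge to its endpoints' difference, ∂[p,q] = q − p.
The 5×10 boundary matrix has rank 4 and Smith normal form diag(1,1,1,1).

The boundary map ∂_2: C_2 → C_1 maps a triangle to the signed sum of its edges. For instance
  ∂ABE = BE − AE + AB,
  ∂DEF = EF − DF + DE.
The resulting 10×5 matrix has rank 5, and its Smith normal form has invariant factors (1,1,1,1,1).

From H_k ≅ ker(∂_k) / im(∂_{k+1}) we obtain:

  H_0: rank C_0 − rank ∂_1 = 5 − 4 = 1, and the invariant factors of ∂_1 are all 1, so H_0 ≅ Z.
  H_1: rank ker ∂_1 − rank ∂_2 = (10 − 4) − 5 = 1, and the invariant factors of ∂_2 are all 1, so H_1 ≅ Z.
  H_2: rank ker ∂_2 − rank ∂_3 = (5 − 5) − 0 = 0, and there is no ∂_3, so H_2 ≅ 0.

(K is a triangulation of the Möbius band.)

H_0 = Z,  H_1 = Z,  H_2 = 0.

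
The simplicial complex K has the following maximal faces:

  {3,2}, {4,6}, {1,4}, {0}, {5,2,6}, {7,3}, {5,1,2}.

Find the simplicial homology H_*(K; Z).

K has 8 vertices, 9 edges, 2 triangles.
rank ∂_0 = 0, rank ∂_1 = 6 ⇒ b_0 = 8 − 0 − 6 = 2; all invariant factors of ∂_1 are 1 so no torsion. So H_0 ≅ Z^2.
rank ∂_1 = 6, rank ∂_2 = 2 ⇒ b_1 = 9 − 6 − 2 = 1; all invariant factors of ∂_2 are 1 so no torsion. So H_1 ≅ Z.
rank ∂_2 = 2, rank ∂_3 = 0 ⇒ b_2 = 2 − 2 − 0 = 0. So H_2 ≅ 0.

H_0 ≅ Z^2,  H_1 ≅ Z,  H_2 = 0.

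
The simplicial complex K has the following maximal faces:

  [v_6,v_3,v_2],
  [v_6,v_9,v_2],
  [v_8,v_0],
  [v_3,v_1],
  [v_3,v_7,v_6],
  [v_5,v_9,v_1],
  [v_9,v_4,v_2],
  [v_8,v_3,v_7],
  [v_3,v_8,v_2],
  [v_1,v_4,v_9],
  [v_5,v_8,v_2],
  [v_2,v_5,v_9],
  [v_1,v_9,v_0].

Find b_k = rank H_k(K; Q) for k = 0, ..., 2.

Order the vertices as v_0 < v_1 < v_2 < v_3 < v_4 < v_5 < v_6 < v_7 < v_8 < v_9. Listing each simplex with vertices in this order, K has dimension 2 with simplices:

  0-simplices (10): [v_0], [v_1], [v_2], [v_3], [v_4], [v_5], [v_6], [v_7], [v_8], [v_9]
  1-simplices (22): (22 of them)
  2-simplices (11): (11 of them)

Hence C_0 ≅ Z^10, C_1 ≅ Z^22, C_2 ≅ Z^11.

The boundary map ∂_1: C_1 → C_0 maps an edge to its endpoints' difference, ∂[p,q] = q − p. For instance
  ∂[v_1,v_4] = [v_4] − [v_1].
As a 10×22 matrix over Z this has rank 9, with invariant factors (1,1,1,1,1,1,1,1,1).

∂_2: C_2 → C_1 maps a triangle to the signed sum of its edges. For instance
  ∂[v_2,v_3,v_8] = [v_3,v_8] − [v_2,v_8] + [v_2,v_3],
  ∂[v_2,v_4,v_9] = [v_4,v_9] − [v_2,v_9] + [v_2,v_4].
The resulting 22×11 matrix has rank 11, and its Smith normal form has invariant factors (1,1,1,1,1,1,1,1,1,1,1).

Reading off H_k = ker ∂_k / im ∂_{k+1}:

  H_0: rank C_0 − rank ∂_1 = 10 − 9 = 1, and the invariant factors of ∂_1 are all 1, so H_0 ≅ Z.
  H_1: rank ker ∂_1 − rank ∂_2 = (22 − 9) − 11 = 2, and the invariant factors of ∂_2 are all 1, so H_1 ≅ Z^2.
  H_2: rank ker ∂_2 − rank ∂_3 = (11 − 11) − 0 = 0, and there is no ∂_3, so H_2 ≅ 0.

Hence the Betti numbers are b_0 = 1, b_1 = 2, b_2 = 0.

b_0 = 1, b_1 = 2, b_2 = 0.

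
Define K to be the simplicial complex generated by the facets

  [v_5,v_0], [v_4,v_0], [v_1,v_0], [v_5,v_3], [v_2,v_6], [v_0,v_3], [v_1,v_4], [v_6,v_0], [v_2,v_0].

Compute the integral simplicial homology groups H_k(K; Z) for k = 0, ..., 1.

H_0 = Z,  H_1 = Z^3.

K has 7 vertices, 9 edges.
rank ∂_0 = 0, rank ∂_1 = 6 ⇒ b_0 = 7 − 0 − 6 = 1; all invariant factors of ∂_1 are 1 so no torsion. So H_0 ≅ Z.
rank ∂_1 = 6, rank ∂_2 = 0 ⇒ b_1 = 9 − 6 − 0 = 3. So H_1 ≅ Z^3.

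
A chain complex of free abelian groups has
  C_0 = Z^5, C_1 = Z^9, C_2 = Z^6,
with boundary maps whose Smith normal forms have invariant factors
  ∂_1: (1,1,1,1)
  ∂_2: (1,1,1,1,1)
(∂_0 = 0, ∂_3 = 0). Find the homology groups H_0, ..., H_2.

H_0: b_0 = 5 − 0 − 4 = 1; torsion from ∂_1 factors > 1: none. So H_0 = Z.
H_1: b_1 = 9 − 4 − 5 = 0; torsion from ∂_2 factors > 1: none. So H_1 = 0.
H_2: b_2 = 6 − 5 − 0 = 1; torsion from ∂_3 factors > 1: none. So H_2 = Z.

H_0 = Z,  H_1 = 0,  H_2 = Z.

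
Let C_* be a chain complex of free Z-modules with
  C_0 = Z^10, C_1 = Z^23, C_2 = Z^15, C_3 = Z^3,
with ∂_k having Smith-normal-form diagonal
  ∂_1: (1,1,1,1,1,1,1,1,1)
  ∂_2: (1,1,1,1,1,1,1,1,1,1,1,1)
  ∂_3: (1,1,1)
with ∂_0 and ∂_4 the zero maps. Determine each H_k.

H_0 ≅ Z,  H_1 ≅ Z^2,  H_2 = 0,  H_3 = 0.

H_0: b_0 = 10 − 0 − 9 = 1; torsion from ∂_1 factors > 1: none. So H_0 ≅ Z.
H_1: b_1 = 23 − 9 − 12 = 2; torsion from ∂_2 factors > 1: none. So H_1 ≅ Z^2.
H_2: b_2 = 15 − 12 − 3 = 0; torsion from ∂_3 factors > 1: none. So H_2 ≅ 0.
H_3: b_3 = 3 − 3 − 0 = 0; torsion from ∂_4 factors > 1: none. So H_3 ≅ 0.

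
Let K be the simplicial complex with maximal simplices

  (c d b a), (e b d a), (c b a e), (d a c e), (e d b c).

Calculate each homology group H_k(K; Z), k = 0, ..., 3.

Order the vertices as a < b < c < d < e. Listing each simplex with vertices in this order, K has dimension 3 with simplices:

  0-simplices (5): a, b, c, d, e
  1-simplices (10): ab, ac, ad, ae, bc, bd, be, cd, ce, de
  2-simplices (10): abc, abd, abe, acd, ace, ade, bcd, bce, bde, cde
  3-simplices (5): abcd, abce, abde, acde, bcde

giving chain groups C_0 ≅ Z^5, C_1 ≅ Z^10, C_2 ≅ Z^10, C_3 ≅ Z^5.

∂_1: C_1 → C_0 sends each edge [p,q] (with p < q) to q − p. For instance
  ∂de = e − d.
The 5×10 boundary matrix has rank 4 and Smith normal form diag(1,1,1,1).

Boundary ∂_2: C_2 → C_1 acts by ∂[p,q,r] = [q,r] − [p,r] + [p,q]. For instance
  ∂bde = de − be + bd,
  ∂ace = ce − ae + ac.
This gives a 10×10 integer matrix of rank 6; reducing to Smith normal form yields diagonal entries (1,1,1,1,1,1).

Boundary ∂_3: C_3 → C_2 sends each 3-simplex σ to the alternating sum Σ_i (−1)^i (σ with its i-th vertex removed). For instance
  ∂abce = bce − ace + abe − abc,
  ∂abcd = bcd − acd + abd − abc.
This gives a 10×5 integer matrix of rank 4; reducing to Smith normal form yields diagonal entries (1,1,1,1).

Reading off H_k = ker ∂_k / im ∂_{k+1}:

  H_0: rank C_0 − rank ∂_1 = 5 − 4 = 1, and the invariant factors of ∂_1 are all 1, so H_0 ≅ Z.
  H_1: rank ker ∂_1 − rank ∂_2 = (10 − 4) − 6 = 0, and the invariant factors of ∂_2 are all 1, so H_1 ≅ 0.
  H_2: rank ker ∂_2 − rank ∂_3 = (10 − 6) − 4 = 0, and the invariant factors of ∂_3 are all 1, so H_2 ≅ 0.
  H_3: rank ker ∂_3 − rank ∂_4 = (5 − 4) − 0 = 1, and there is no ∂_4, so H_3 ≅ Z.

(K is a triangulation of the 3-sphere S^3.)

H_0 = Z,  H_1 = 0,  H_2 = 0,  H_3 = Z.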